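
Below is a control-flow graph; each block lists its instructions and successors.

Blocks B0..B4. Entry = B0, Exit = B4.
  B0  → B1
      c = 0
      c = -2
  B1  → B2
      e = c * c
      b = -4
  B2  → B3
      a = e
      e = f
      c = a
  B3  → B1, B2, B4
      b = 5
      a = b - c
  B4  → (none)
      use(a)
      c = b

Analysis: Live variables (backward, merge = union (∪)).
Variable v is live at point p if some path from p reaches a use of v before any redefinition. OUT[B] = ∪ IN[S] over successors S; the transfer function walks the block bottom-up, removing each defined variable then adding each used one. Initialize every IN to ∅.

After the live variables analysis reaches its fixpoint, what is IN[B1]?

Fixpoint table:
  B0:   IN={f}   OUT={c, f}
  B1:   IN={c, f}   OUT={e, f}
  B2:   IN={e, f}   OUT={c, e, f}
  B3:   IN={c, e, f}   OUT={a, b, c, e, f}
  B4:   IN={a, b}   OUT={}

Merge at B1: OUT[B1] = IN[B2] = {e, f}
Applying B1's transfer function to that OUT value gives IN[B1] (row B1 above).

Answer: {c, f}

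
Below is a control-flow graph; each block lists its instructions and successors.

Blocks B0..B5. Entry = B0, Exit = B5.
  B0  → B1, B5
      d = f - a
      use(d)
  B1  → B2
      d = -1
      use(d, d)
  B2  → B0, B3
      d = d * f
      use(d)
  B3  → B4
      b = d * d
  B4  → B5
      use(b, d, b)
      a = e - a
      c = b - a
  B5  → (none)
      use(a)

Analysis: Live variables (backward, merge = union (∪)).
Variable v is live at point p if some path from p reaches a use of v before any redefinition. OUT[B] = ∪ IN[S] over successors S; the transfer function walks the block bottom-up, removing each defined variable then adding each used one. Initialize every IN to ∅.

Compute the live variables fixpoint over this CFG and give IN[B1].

Converged values:
  B0: | IN={a, e, f} | OUT={a, e, f}
  B1: | IN={a, e, f} | OUT={a, d, e, f}
  B2: | IN={a, d, e, f} | OUT={a, d, e, f}
  B3: | IN={a, d, e} | OUT={a, b, d, e}
  B4: | IN={a, b, d, e} | OUT={a}
  B5: | IN={a} | OUT={}

Merge at B1: OUT[B1] = IN[B2] = {a, d, e, f}
Applying B1's transfer function to that OUT value gives IN[B1] (row B1 above).

Answer: {a, e, f}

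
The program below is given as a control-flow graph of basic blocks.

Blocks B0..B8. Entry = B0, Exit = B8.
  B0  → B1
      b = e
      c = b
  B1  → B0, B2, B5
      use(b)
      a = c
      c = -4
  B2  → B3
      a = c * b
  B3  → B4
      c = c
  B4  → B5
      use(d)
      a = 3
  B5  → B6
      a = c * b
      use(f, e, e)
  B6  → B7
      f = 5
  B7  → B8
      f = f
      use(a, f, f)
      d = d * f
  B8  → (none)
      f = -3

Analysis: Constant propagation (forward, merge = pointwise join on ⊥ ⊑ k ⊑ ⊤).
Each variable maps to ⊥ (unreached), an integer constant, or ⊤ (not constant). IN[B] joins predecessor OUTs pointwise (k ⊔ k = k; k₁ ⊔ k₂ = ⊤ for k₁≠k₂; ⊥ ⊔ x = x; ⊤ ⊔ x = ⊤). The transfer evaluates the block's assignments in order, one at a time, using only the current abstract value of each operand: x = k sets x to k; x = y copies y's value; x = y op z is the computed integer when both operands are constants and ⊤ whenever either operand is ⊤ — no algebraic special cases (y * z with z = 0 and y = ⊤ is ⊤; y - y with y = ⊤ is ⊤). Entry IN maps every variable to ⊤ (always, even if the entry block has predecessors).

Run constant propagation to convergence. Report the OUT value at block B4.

Answer: {a: 3, b: ⊤, c: -4, d: ⊤, e: ⊤, f: ⊤}

Working:
Fixpoint table:
  B0:  IN=(all ⊤)  OUT=(all ⊤)
  B1:  IN=(all ⊤)  OUT={c:-4; rest ⊤}
  B2:  IN={c:-4; rest ⊤}  OUT={c:-4; rest ⊤}
  B3:  IN={c:-4; rest ⊤}  OUT={c:-4; rest ⊤}
  B4:  IN={c:-4; rest ⊤}  OUT={a:3, c:-4; rest ⊤}
  B5:  IN={c:-4; rest ⊤}  OUT={c:-4; rest ⊤}
  B6:  IN={c:-4; rest ⊤}  OUT={c:-4, f:5; rest ⊤}
  B7:  IN={c:-4, f:5; rest ⊤}  OUT={c:-4, f:5; rest ⊤}
  B8:  IN={c:-4, f:5; rest ⊤}  OUT={c:-4, f:-3; rest ⊤}

Merge at B4: IN[B4] = OUT[B3] = {a: ⊤, b: ⊤, c: -4, d: ⊤, e: ⊤, f: ⊤}
Applying B4's transfer function to that IN value gives OUT[B4] (row B4 above).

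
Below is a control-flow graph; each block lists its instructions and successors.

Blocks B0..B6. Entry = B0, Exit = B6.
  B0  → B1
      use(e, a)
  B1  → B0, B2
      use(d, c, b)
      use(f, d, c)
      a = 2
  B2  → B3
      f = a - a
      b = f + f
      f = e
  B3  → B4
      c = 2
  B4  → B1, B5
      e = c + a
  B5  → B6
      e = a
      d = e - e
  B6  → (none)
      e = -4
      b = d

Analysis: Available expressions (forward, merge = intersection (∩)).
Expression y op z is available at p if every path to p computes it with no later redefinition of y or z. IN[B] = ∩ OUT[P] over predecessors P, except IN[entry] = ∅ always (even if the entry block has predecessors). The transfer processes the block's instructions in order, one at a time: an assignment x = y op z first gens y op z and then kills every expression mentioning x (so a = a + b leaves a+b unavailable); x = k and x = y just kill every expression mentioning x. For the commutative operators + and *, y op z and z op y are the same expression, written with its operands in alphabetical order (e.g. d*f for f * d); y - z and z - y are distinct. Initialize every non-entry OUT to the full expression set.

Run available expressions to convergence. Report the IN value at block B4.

Answer: {a-a}

Trace:
Converged values:
  B0:   IN={}   OUT={}
  B1:   IN={}   OUT={}
  B2:   IN={}   OUT={a-a}
  B3:   IN={a-a}   OUT={a-a}
  B4:   IN={a-a}   OUT={a+c, a-a}
  B5:   IN={a+c, a-a}   OUT={a+c, a-a, e-e}
  B6:   IN={a+c, a-a, e-e}   OUT={a+c, a-a}

Merge at B4: IN[B4] = OUT[B3] = {a-a}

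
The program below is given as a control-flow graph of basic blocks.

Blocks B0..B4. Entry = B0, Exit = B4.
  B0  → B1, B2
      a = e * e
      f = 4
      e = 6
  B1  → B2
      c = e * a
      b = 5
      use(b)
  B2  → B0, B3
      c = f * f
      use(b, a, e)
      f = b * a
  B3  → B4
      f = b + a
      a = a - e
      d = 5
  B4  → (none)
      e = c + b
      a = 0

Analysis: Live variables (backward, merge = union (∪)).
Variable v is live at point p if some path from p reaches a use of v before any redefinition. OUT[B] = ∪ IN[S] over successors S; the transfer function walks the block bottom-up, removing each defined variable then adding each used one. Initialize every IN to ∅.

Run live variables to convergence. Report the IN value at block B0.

Converged values:
  B0: | IN={b, e} | OUT={a, b, e, f}
  B1: | IN={a, e, f} | OUT={a, b, e, f}
  B2: | IN={a, b, e, f} | OUT={a, b, c, e}
  B3: | IN={a, b, c, e} | OUT={b, c}
  B4: | IN={b, c} | OUT={}

Merge at B0: OUT[B0] = IN[B1] ⊔ IN[B2] = {a, b, e, f}
Applying B0's transfer function to that OUT value gives IN[B0] (row B0 above).

Answer: {b, e}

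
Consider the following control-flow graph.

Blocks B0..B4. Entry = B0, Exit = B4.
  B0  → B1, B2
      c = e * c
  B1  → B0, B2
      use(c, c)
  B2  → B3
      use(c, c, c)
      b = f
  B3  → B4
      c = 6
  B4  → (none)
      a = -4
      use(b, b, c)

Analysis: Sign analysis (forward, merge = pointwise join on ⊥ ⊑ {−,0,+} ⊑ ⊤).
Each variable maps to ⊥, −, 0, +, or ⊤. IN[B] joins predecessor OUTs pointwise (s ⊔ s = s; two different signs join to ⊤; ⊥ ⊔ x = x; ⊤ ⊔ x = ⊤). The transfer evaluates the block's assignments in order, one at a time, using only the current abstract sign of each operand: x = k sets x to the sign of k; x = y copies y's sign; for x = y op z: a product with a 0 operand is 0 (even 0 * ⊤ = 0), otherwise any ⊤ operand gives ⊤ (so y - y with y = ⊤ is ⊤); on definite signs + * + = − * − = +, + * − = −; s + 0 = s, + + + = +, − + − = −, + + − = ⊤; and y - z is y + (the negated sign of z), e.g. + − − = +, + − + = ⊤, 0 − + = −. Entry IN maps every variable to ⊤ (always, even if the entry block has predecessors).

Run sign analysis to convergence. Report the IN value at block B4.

Answer: {a: ⊤, b: ⊤, c: +, d: ⊤, e: ⊤, f: ⊤}

Working:
Converged values:
  B0:  IN=(all ⊤)  OUT=(all ⊤)
  B1:  IN=(all ⊤)  OUT=(all ⊤)
  B2:  IN=(all ⊤)  OUT=(all ⊤)
  B3:  IN=(all ⊤)  OUT={c:+; rest ⊤}
  B4:  IN={c:+; rest ⊤}  OUT={a:-, c:+; rest ⊤}

Merge at B4: IN[B4] = OUT[B3] = {a: ⊤, b: ⊤, c: +, d: ⊤, e: ⊤, f: ⊤}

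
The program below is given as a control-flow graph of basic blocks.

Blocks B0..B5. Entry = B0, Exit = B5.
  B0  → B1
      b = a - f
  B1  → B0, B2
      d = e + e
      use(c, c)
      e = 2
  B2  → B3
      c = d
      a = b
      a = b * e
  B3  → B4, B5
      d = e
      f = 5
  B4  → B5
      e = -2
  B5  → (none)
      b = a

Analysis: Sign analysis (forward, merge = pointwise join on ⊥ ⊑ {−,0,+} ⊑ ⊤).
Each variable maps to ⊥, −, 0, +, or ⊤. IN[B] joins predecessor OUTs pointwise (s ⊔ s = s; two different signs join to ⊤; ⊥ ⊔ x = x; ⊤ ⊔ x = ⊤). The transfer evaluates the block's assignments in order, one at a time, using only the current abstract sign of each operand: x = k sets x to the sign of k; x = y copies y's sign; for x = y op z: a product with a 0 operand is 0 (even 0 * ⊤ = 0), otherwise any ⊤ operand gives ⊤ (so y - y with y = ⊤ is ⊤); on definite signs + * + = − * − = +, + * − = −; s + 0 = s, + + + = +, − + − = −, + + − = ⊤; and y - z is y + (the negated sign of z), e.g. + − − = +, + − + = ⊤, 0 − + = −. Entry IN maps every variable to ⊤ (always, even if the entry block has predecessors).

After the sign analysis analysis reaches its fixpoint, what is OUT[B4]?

Per-block solution:
  B0:   IN=(all ⊤)   OUT=(all ⊤)
  B1:   IN=(all ⊤)   OUT={e:+; rest ⊤}
  B2:   IN={e:+; rest ⊤}   OUT={e:+; rest ⊤}
  B3:   IN={e:+; rest ⊤}   OUT={d:+, e:+, f:+; rest ⊤}
  B4:   IN={d:+, e:+, f:+; rest ⊤}   OUT={d:+, e:-, f:+; rest ⊤}
  B5:   IN={d:+, f:+; rest ⊤}   OUT={d:+, f:+; rest ⊤}

Merge at B4: IN[B4] = OUT[B3] = {a: ⊤, b: ⊤, c: ⊤, d: +, e: +, f: +}
Applying B4's transfer function to that IN value gives OUT[B4] (row B4 above).

Answer: {a: ⊤, b: ⊤, c: ⊤, d: +, e: -, f: +}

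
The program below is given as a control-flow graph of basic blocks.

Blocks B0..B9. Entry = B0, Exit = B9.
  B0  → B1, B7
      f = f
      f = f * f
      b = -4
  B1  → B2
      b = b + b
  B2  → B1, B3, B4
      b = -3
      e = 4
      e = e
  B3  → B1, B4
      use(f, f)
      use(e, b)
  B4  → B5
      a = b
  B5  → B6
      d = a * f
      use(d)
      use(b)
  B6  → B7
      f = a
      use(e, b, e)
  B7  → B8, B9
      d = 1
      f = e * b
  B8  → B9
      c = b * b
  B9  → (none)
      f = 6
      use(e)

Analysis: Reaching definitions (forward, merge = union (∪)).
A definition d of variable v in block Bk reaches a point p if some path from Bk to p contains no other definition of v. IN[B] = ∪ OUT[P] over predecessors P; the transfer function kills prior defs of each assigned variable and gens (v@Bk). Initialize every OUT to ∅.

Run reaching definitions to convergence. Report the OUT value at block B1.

Answer: {b@B1, e@B2, f@B0}

Derivation:
Fixpoint table:
  B0: | IN={} | OUT={b@B0, f@B0}
  B1: | IN={b@B0, b@B2, e@B2, f@B0} | OUT={b@B1, e@B2, f@B0}
  B2: | IN={b@B1, e@B2, f@B0} | OUT={b@B2, e@B2, f@B0}
  B3: | IN={b@B2, e@B2, f@B0} | OUT={b@B2, e@B2, f@B0}
  B4: | IN={b@B2, e@B2, f@B0} | OUT={a@B4, b@B2, e@B2, f@B0}
  B5: | IN={a@B4, b@B2, e@B2, f@B0} | OUT={a@B4, b@B2, d@B5, e@B2, f@B0}
  B6: | IN={a@B4, b@B2, d@B5, e@B2, f@B0} | OUT={a@B4, b@B2, d@B5, e@B2, f@B6}
  B7: | IN={a@B4, b@B0, b@B2, d@B5, e@B2, f@B0, f@B6} | OUT={a@B4, b@B0, b@B2, d@B7, e@B2, f@B7}
  B8: | IN={a@B4, b@B0, b@B2, d@B7, e@B2, f@B7} | OUT={a@B4, b@B0, b@B2, c@B8, d@B7, e@B2, f@B7}
  B9: | IN={a@B4, b@B0, b@B2, c@B8, d@B7, e@B2, f@B7} | OUT={a@B4, b@B0, b@B2, c@B8, d@B7, e@B2, f@B9}

Merge at B1: IN[B1] = OUT[B0] ⊔ OUT[B2] ⊔ OUT[B3] = {b@B0, b@B2, e@B2, f@B0}
Applying B1's transfer function to that IN value gives OUT[B1] (row B1 above).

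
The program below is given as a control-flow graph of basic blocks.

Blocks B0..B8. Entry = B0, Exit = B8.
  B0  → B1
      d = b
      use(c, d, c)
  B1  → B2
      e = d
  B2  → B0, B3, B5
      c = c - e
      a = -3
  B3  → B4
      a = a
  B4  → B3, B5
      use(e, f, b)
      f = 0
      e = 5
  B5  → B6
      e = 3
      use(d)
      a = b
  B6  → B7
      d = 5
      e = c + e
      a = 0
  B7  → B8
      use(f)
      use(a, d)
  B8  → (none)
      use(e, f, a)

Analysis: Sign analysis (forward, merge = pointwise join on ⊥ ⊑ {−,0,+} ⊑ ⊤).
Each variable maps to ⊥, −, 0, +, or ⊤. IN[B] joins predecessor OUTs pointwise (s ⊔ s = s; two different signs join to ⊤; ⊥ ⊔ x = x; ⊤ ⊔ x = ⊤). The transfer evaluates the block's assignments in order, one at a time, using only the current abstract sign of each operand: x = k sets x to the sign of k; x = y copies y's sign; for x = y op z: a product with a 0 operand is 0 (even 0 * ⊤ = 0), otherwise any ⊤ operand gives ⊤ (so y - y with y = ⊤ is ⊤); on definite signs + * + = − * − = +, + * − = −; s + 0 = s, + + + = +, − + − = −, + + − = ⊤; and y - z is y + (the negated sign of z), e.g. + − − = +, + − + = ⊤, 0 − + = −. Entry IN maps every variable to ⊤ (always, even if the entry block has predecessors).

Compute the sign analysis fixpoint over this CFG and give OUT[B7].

Converged values:
  B0:  IN=(all ⊤)  OUT=(all ⊤)
  B1:  IN=(all ⊤)  OUT=(all ⊤)
  B2:  IN=(all ⊤)  OUT={a:-; rest ⊤}
  B3:  IN={a:-; rest ⊤}  OUT={a:-; rest ⊤}
  B4:  IN={a:-; rest ⊤}  OUT={a:-, e:+, f:0; rest ⊤}
  B5:  IN={a:-; rest ⊤}  OUT={e:+; rest ⊤}
  B6:  IN={e:+; rest ⊤}  OUT={a:0, d:+; rest ⊤}
  B7:  IN={a:0, d:+; rest ⊤}  OUT={a:0, d:+; rest ⊤}
  B8:  IN={a:0, d:+; rest ⊤}  OUT={a:0, d:+; rest ⊤}

Merge at B7: IN[B7] = OUT[B6] = {a: 0, b: ⊤, c: ⊤, d: +, e: ⊤, f: ⊤}
Applying B7's transfer function to that IN value gives OUT[B7] (row B7 above).

Answer: {a: 0, b: ⊤, c: ⊤, d: +, e: ⊤, f: ⊤}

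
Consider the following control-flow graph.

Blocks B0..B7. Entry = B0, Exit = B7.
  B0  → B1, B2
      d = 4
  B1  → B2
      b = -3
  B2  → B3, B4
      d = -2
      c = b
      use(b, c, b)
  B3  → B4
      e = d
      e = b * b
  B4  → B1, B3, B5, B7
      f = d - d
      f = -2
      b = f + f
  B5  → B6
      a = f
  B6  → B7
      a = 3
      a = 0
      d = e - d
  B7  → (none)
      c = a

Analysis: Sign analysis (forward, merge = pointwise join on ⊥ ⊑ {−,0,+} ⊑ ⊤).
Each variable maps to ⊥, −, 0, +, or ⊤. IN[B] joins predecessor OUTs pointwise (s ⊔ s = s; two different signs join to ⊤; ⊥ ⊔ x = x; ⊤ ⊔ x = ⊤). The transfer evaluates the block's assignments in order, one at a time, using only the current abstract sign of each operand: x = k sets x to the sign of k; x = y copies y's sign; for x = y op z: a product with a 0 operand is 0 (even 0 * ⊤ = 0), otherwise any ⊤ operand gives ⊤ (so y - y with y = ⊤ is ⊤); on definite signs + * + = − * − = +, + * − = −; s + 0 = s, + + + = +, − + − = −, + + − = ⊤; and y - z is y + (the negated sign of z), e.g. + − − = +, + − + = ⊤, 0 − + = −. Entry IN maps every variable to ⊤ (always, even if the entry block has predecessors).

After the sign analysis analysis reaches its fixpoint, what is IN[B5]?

Per-block solution:
  B0:  IN=(all ⊤)  OUT={d:+; rest ⊤}
  B1:  IN=(all ⊤)  OUT={b:-; rest ⊤}
  B2:  IN=(all ⊤)  OUT={d:-; rest ⊤}
  B3:  IN={d:-; rest ⊤}  OUT={d:-; rest ⊤}
  B4:  IN={d:-; rest ⊤}  OUT={b:-, d:-, f:-; rest ⊤}
  B5:  IN={b:-, d:-, f:-; rest ⊤}  OUT={a:-, b:-, d:-, f:-; rest ⊤}
  B6:  IN={a:-, b:-, d:-, f:-; rest ⊤}  OUT={a:0, b:-, f:-; rest ⊤}
  B7:  IN={b:-, f:-; rest ⊤}  OUT={b:-, f:-; rest ⊤}

Merge at B5: IN[B5] = OUT[B4] = {a: ⊤, b: -, c: ⊤, d: -, e: ⊤, f: -}

Answer: {a: ⊤, b: -, c: ⊤, d: -, e: ⊤, f: -}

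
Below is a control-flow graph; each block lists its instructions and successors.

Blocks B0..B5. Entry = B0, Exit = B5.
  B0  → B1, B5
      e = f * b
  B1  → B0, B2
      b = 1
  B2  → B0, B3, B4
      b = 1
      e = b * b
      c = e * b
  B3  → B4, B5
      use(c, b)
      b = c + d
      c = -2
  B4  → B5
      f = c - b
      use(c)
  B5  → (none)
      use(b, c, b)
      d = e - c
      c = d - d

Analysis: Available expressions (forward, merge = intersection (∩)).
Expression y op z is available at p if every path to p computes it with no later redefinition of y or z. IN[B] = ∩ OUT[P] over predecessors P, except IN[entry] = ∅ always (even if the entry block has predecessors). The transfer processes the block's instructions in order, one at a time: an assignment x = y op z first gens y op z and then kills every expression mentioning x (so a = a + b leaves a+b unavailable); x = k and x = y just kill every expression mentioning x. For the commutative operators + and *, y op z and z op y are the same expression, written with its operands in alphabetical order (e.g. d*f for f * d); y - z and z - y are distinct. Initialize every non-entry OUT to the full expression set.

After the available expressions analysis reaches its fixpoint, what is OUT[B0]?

Answer: {b*f}

Trace:
Converged values:
  B0:  IN={}  OUT={b*f}
  B1:  IN={b*f}  OUT={}
  B2:  IN={}  OUT={b*b, b*e}
  B3:  IN={b*b, b*e}  OUT={}
  B4:  IN={}  OUT={c-b}
  B5:  IN={}  OUT={d-d}

Merge at B0 (entry node, so the boundary value {} is joined with the incoming edge(s)): IN[B0] = {} ∩ OUT[B1] ∩ OUT[B2] = {}
Applying B0's transfer function to that IN value gives OUT[B0] (row B0 above).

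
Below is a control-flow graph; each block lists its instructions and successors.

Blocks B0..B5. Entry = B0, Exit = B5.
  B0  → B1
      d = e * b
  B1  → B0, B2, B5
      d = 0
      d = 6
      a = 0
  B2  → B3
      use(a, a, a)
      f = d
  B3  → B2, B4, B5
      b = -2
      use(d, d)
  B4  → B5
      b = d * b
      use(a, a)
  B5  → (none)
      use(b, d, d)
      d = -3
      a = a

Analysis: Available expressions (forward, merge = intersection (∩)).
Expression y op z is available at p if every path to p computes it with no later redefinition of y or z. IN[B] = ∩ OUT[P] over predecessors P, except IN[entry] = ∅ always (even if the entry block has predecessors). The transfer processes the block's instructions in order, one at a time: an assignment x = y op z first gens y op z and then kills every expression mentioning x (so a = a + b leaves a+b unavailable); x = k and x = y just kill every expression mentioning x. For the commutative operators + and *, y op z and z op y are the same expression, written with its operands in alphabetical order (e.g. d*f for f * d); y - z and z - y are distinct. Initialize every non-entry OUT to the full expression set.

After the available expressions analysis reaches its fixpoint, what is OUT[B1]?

Per-block solution:
  B0: | IN={} | OUT={b*e}
  B1: | IN={b*e} | OUT={b*e}
  B2: | IN={} | OUT={}
  B3: | IN={} | OUT={}
  B4: | IN={} | OUT={}
  B5: | IN={} | OUT={}

Merge at B1: IN[B1] = OUT[B0] = {b*e}
Applying B1's transfer function to that IN value gives OUT[B1] (row B1 above).

Answer: {b*e}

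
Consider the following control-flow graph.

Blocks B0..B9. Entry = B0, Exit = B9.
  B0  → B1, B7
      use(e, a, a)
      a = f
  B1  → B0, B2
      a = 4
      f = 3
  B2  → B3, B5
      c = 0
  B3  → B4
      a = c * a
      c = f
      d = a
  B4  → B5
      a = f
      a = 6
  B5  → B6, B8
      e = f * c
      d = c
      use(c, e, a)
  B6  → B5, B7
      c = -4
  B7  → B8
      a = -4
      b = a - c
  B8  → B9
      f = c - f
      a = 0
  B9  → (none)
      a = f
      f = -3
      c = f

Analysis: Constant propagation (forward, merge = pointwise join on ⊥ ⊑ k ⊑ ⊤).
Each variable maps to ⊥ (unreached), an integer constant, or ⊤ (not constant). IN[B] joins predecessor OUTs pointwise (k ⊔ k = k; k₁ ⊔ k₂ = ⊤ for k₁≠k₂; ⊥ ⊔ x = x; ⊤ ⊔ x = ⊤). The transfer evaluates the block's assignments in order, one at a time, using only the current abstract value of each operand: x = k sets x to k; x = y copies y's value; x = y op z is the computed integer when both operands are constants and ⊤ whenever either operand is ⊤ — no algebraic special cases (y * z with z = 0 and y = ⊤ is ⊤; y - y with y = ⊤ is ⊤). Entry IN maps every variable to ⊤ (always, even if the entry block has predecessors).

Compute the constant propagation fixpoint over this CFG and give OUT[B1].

Answer: {a: 4, b: ⊤, c: ⊤, d: ⊤, e: ⊤, f: 3}

Trace:
Per-block solution:
  B0:  IN=(all ⊤)  OUT=(all ⊤)
  B1:  IN=(all ⊤)  OUT={a:4, f:3; rest ⊤}
  B2:  IN={a:4, f:3; rest ⊤}  OUT={a:4, c:0, f:3; rest ⊤}
  B3:  IN={a:4, c:0, f:3; rest ⊤}  OUT={a:0, c:3, d:0, f:3; rest ⊤}
  B4:  IN={a:0, c:3, d:0, f:3; rest ⊤}  OUT={a:6, c:3, d:0, f:3; rest ⊤}
  B5:  IN={f:3; rest ⊤}  OUT={f:3; rest ⊤}
  B6:  IN={f:3; rest ⊤}  OUT={c:-4, f:3; rest ⊤}
  B7:  IN=(all ⊤)  OUT={a:-4; rest ⊤}
  B8:  IN=(all ⊤)  OUT={a:0; rest ⊤}
  B9:  IN={a:0; rest ⊤}  OUT={c:-3, f:-3; rest ⊤}

Merge at B1: IN[B1] = OUT[B0] = {a: ⊤, b: ⊤, c: ⊤, d: ⊤, e: ⊤, f: ⊤}
Applying B1's transfer function to that IN value gives OUT[B1] (row B1 above).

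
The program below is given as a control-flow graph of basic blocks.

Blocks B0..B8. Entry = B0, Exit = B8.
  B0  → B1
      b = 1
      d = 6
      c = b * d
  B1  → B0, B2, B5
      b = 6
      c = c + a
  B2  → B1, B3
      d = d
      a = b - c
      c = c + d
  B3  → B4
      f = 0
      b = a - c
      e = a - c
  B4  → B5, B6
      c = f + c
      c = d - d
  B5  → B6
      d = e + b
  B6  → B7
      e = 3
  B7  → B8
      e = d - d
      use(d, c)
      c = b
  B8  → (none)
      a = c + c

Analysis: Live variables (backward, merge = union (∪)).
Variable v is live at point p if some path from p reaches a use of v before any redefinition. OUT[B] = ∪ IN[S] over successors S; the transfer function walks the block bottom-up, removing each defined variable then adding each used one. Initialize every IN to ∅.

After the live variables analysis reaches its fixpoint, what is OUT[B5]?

Fixpoint table:
  B0: | IN={a, e} | OUT={a, c, d, e}
  B1: | IN={a, c, d, e} | OUT={a, b, c, d, e}
  B2: | IN={b, c, d, e} | OUT={a, c, d, e}
  B3: | IN={a, c, d} | OUT={b, c, d, e, f}
  B4: | IN={b, c, d, e, f} | OUT={b, c, d, e}
  B5: | IN={b, c, e} | OUT={b, c, d}
  B6: | IN={b, c, d} | OUT={b, c, d}
  B7: | IN={b, c, d} | OUT={c}
  B8: | IN={c} | OUT={}

Merge at B5: OUT[B5] = IN[B6] = {b, c, d}

Answer: {b, c, d}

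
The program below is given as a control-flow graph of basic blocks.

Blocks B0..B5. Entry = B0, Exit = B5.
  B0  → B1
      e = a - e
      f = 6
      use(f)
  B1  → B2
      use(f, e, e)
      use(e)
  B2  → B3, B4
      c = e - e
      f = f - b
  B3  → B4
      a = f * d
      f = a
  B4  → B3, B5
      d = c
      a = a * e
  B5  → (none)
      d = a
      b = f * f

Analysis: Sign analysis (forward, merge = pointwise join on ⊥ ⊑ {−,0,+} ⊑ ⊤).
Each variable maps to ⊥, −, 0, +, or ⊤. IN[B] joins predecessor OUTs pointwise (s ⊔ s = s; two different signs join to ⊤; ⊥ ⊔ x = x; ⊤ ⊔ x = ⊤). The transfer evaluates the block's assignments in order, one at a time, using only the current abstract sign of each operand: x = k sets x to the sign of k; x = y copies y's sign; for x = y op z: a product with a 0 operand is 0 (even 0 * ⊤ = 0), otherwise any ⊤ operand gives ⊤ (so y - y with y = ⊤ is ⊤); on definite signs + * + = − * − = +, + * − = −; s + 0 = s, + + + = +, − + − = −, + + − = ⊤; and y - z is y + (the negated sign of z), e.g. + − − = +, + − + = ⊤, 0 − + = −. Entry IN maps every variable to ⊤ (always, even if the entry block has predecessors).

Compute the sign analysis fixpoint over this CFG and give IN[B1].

Converged values:
  B0:  IN=(all ⊤)  OUT={f:+; rest ⊤}
  B1:  IN={f:+; rest ⊤}  OUT={f:+; rest ⊤}
  B2:  IN={f:+; rest ⊤}  OUT=(all ⊤)
  B3:  IN=(all ⊤)  OUT=(all ⊤)
  B4:  IN=(all ⊤)  OUT=(all ⊤)
  B5:  IN=(all ⊤)  OUT=(all ⊤)

Merge at B1: IN[B1] = OUT[B0] = {a: ⊤, b: ⊤, c: ⊤, d: ⊤, e: ⊤, f: +}

Answer: {a: ⊤, b: ⊤, c: ⊤, d: ⊤, e: ⊤, f: +}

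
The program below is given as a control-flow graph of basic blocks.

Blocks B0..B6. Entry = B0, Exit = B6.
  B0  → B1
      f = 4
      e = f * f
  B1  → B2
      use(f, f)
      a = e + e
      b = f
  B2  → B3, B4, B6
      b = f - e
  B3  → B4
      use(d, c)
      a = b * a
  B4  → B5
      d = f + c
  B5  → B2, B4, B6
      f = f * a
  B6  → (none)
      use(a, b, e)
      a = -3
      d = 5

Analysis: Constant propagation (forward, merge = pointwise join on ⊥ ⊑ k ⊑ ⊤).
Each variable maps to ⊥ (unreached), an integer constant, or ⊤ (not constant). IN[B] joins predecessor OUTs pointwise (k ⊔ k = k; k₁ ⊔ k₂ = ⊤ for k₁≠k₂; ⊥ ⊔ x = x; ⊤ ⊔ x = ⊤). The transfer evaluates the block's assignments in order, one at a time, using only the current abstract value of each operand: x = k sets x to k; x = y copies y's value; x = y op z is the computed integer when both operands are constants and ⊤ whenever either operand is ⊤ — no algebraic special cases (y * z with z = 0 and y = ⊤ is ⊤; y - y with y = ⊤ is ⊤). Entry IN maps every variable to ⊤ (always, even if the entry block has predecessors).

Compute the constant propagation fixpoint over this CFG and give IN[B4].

Answer: {a: ⊤, b: ⊤, c: ⊤, d: ⊤, e: 16, f: ⊤}

Derivation:
Converged values:
  B0:  IN=(all ⊤)  OUT={e:16, f:4; rest ⊤}
  B1:  IN={e:16, f:4; rest ⊤}  OUT={a:32, b:4, e:16, f:4; rest ⊤}
  B2:  IN={e:16; rest ⊤}  OUT={e:16; rest ⊤}
  B3:  IN={e:16; rest ⊤}  OUT={e:16; rest ⊤}
  B4:  IN={e:16; rest ⊤}  OUT={e:16; rest ⊤}
  B5:  IN={e:16; rest ⊤}  OUT={e:16; rest ⊤}
  B6:  IN={e:16; rest ⊤}  OUT={a:-3, d:5, e:16; rest ⊤}

Merge at B4: IN[B4] = OUT[B2] ⊔ OUT[B3] ⊔ OUT[B5] = {a: ⊤, b: ⊤, c: ⊤, d: ⊤, e: 16, f: ⊤}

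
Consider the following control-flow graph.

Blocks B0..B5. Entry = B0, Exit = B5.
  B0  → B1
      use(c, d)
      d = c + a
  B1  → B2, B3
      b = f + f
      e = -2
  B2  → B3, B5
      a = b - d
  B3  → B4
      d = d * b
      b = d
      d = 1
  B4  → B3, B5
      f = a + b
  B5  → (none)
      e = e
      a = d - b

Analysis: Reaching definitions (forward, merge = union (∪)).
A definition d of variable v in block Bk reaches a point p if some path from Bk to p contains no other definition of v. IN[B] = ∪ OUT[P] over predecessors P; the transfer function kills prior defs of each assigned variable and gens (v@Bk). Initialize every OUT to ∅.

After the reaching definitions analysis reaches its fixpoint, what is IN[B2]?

Answer: {b@B1, d@B0, e@B1}

Derivation:
Fixpoint table:
  B0:  IN={}  OUT={d@B0}
  B1:  IN={d@B0}  OUT={b@B1, d@B0, e@B1}
  B2:  IN={b@B1, d@B0, e@B1}  OUT={a@B2, b@B1, d@B0, e@B1}
  B3:  IN={a@B2, b@B1, b@B3, d@B0, d@B3, e@B1, f@B4}  OUT={a@B2, b@B3, d@B3, e@B1, f@B4}
  B4:  IN={a@B2, b@B3, d@B3, e@B1, f@B4}  OUT={a@B2, b@B3, d@B3, e@B1, f@B4}
  B5:  IN={a@B2, b@B1, b@B3, d@B0, d@B3, e@B1, f@B4}  OUT={a@B5, b@B1, b@B3, d@B0, d@B3, e@B5, f@B4}

Merge at B2: IN[B2] = OUT[B1] = {b@B1, d@B0, e@B1}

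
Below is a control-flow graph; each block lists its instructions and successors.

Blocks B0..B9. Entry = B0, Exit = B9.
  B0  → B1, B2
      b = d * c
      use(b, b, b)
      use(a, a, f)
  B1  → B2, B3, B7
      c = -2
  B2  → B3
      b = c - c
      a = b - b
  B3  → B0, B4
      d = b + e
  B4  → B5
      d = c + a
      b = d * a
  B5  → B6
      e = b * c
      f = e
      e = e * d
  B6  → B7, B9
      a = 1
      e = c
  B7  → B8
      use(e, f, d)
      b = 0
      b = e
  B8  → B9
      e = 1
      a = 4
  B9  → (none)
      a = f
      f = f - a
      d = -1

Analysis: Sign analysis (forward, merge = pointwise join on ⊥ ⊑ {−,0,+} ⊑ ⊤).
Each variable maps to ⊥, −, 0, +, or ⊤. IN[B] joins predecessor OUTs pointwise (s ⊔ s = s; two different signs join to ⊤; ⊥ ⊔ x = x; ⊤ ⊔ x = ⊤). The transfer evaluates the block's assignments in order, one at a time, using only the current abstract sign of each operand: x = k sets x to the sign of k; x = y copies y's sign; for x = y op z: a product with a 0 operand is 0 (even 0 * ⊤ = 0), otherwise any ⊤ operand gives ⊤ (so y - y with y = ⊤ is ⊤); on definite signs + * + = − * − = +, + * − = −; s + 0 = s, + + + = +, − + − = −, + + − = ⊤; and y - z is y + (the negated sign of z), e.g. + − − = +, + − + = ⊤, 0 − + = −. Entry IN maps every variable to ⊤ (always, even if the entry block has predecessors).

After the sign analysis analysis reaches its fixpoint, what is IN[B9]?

Answer: {a: +, b: ⊤, c: ⊤, d: ⊤, e: ⊤, f: ⊤}

Trace:
Converged values:
  B0: | IN=(all ⊤) | OUT=(all ⊤)
  B1: | IN=(all ⊤) | OUT={c:-; rest ⊤}
  B2: | IN=(all ⊤) | OUT=(all ⊤)
  B3: | IN=(all ⊤) | OUT=(all ⊤)
  B4: | IN=(all ⊤) | OUT=(all ⊤)
  B5: | IN=(all ⊤) | OUT=(all ⊤)
  B6: | IN=(all ⊤) | OUT={a:+; rest ⊤}
  B7: | IN=(all ⊤) | OUT=(all ⊤)
  B8: | IN=(all ⊤) | OUT={a:+, e:+; rest ⊤}
  B9: | IN={a:+; rest ⊤} | OUT={d:-; rest ⊤}

Merge at B9: IN[B9] = OUT[B6] ⊔ OUT[B8] = {a: +, b: ⊤, c: ⊤, d: ⊤, e: ⊤, f: ⊤}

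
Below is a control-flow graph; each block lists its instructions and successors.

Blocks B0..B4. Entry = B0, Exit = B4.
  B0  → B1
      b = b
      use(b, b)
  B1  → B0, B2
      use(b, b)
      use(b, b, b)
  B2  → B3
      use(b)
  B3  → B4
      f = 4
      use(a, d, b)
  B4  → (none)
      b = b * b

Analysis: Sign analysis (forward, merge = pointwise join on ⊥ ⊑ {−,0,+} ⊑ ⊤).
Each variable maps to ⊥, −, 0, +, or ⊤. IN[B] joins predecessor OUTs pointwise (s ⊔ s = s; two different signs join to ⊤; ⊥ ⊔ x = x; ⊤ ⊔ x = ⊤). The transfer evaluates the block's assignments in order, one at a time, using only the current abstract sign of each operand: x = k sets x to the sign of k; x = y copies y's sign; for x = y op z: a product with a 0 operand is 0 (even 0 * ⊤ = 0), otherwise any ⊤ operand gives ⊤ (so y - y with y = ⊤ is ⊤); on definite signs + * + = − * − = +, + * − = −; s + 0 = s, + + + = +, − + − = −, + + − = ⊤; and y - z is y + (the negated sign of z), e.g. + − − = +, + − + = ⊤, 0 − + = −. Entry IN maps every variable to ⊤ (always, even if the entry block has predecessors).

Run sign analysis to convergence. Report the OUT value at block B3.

Per-block solution:
  B0: | IN=(all ⊤) | OUT=(all ⊤)
  B1: | IN=(all ⊤) | OUT=(all ⊤)
  B2: | IN=(all ⊤) | OUT=(all ⊤)
  B3: | IN=(all ⊤) | OUT={f:+; rest ⊤}
  B4: | IN={f:+; rest ⊤} | OUT={f:+; rest ⊤}

Merge at B3: IN[B3] = OUT[B2] = {a: ⊤, b: ⊤, c: ⊤, d: ⊤, e: ⊤, f: ⊤}
Applying B3's transfer function to that IN value gives OUT[B3] (row B3 above).

Answer: {a: ⊤, b: ⊤, c: ⊤, d: ⊤, e: ⊤, f: +}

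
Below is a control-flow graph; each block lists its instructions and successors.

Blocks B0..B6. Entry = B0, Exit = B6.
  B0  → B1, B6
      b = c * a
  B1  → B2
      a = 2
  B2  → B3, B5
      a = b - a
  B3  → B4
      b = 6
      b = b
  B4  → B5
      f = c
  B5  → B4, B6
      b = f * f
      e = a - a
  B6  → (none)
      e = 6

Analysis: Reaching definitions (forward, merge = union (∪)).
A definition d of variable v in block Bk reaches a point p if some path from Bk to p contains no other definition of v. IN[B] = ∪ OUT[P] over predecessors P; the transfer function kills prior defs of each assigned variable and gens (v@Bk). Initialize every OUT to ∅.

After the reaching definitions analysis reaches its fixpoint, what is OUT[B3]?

Fixpoint table:
  B0:  IN={}  OUT={b@B0}
  B1:  IN={b@B0}  OUT={a@B1, b@B0}
  B2:  IN={a@B1, b@B0}  OUT={a@B2, b@B0}
  B3:  IN={a@B2, b@B0}  OUT={a@B2, b@B3}
  B4:  IN={a@B2, b@B3, b@B5, e@B5, f@B4}  OUT={a@B2, b@B3, b@B5, e@B5, f@B4}
  B5:  IN={a@B2, b@B0, b@B3, b@B5, e@B5, f@B4}  OUT={a@B2, b@B5, e@B5, f@B4}
  B6:  IN={a@B2, b@B0, b@B5, e@B5, f@B4}  OUT={a@B2, b@B0, b@B5, e@B6, f@B4}

Merge at B3: IN[B3] = OUT[B2] = {a@B2, b@B0}
Applying B3's transfer function to that IN value gives OUT[B3] (row B3 above).

Answer: {a@B2, b@B3}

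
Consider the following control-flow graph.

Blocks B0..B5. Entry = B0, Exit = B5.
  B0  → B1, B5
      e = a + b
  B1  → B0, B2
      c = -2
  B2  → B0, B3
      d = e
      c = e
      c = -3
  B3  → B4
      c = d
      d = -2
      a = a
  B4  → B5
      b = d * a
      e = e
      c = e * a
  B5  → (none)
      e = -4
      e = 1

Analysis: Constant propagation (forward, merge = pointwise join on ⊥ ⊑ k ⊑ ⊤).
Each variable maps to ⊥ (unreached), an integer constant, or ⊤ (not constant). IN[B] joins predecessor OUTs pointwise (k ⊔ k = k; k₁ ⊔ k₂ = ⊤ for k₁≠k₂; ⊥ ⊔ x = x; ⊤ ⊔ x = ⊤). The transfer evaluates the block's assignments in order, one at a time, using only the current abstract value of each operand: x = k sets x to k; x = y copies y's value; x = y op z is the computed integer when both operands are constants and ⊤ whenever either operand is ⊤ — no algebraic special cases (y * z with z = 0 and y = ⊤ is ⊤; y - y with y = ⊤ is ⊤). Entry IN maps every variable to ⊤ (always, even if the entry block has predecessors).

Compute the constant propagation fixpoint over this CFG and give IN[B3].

Answer: {a: ⊤, b: ⊤, c: -3, d: ⊤, e: ⊤, f: ⊤}

Derivation:
Per-block solution:
  B0:   IN=(all ⊤)   OUT=(all ⊤)
  B1:   IN=(all ⊤)   OUT={c:-2; rest ⊤}
  B2:   IN={c:-2; rest ⊤}   OUT={c:-3; rest ⊤}
  B3:   IN={c:-3; rest ⊤}   OUT={d:-2; rest ⊤}
  B4:   IN={d:-2; rest ⊤}   OUT={d:-2; rest ⊤}
  B5:   IN=(all ⊤)   OUT={e:1; rest ⊤}

Merge at B3: IN[B3] = OUT[B2] = {a: ⊤, b: ⊤, c: -3, d: ⊤, e: ⊤, f: ⊤}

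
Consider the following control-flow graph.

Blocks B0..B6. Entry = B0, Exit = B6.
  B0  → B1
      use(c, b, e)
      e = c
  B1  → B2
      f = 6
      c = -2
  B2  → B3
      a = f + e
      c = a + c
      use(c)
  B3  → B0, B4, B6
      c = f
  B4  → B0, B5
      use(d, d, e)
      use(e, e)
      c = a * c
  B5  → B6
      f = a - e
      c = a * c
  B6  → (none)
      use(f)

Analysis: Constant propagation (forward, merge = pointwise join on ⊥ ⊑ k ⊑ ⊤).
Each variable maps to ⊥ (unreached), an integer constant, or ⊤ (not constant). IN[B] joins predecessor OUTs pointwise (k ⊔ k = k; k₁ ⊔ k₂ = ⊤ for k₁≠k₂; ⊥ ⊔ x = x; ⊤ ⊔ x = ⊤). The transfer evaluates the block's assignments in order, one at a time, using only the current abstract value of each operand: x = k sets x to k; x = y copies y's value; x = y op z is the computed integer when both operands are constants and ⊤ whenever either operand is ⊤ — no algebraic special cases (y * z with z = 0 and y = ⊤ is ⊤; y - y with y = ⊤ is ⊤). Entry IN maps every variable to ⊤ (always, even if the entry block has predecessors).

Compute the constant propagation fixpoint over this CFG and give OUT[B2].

Answer: {a: ⊤, b: ⊤, c: ⊤, d: ⊤, e: ⊤, f: 6}

Working:
Per-block solution:
  B0:  IN=(all ⊤)  OUT=(all ⊤)
  B1:  IN=(all ⊤)  OUT={c:-2, f:6; rest ⊤}
  B2:  IN={c:-2, f:6; rest ⊤}  OUT={f:6; rest ⊤}
  B3:  IN={f:6; rest ⊤}  OUT={c:6, f:6; rest ⊤}
  B4:  IN={c:6, f:6; rest ⊤}  OUT={f:6; rest ⊤}
  B5:  IN={f:6; rest ⊤}  OUT=(all ⊤)
  B6:  IN=(all ⊤)  OUT=(all ⊤)

Merge at B2: IN[B2] = OUT[B1] = {a: ⊤, b: ⊤, c: -2, d: ⊤, e: ⊤, f: 6}
Applying B2's transfer function to that IN value gives OUT[B2] (row B2 above).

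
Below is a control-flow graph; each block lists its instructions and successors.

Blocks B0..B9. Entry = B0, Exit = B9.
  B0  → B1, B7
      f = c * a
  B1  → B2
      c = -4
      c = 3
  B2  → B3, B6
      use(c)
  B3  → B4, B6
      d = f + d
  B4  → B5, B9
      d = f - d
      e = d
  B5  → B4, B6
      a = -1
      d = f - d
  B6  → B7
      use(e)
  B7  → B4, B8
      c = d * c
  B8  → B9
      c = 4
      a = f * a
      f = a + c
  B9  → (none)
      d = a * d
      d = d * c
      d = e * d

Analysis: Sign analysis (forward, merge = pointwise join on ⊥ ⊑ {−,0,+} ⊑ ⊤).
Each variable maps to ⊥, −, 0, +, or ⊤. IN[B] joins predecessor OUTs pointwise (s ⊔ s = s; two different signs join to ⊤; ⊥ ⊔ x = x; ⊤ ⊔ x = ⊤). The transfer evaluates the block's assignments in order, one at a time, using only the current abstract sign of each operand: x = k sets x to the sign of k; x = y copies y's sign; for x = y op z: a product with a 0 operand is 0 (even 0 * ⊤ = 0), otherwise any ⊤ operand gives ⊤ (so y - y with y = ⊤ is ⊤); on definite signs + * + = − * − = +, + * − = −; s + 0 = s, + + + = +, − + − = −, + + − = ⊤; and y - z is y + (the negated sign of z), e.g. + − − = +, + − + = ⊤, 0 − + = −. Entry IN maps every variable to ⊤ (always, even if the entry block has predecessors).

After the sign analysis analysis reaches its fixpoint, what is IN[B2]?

Fixpoint table:
  B0: | IN=(all ⊤) | OUT=(all ⊤)
  B1: | IN=(all ⊤) | OUT={c:+; rest ⊤}
  B2: | IN={c:+; rest ⊤} | OUT={c:+; rest ⊤}
  B3: | IN={c:+; rest ⊤} | OUT={c:+; rest ⊤}
  B4: | IN=(all ⊤) | OUT=(all ⊤)
  B5: | IN=(all ⊤) | OUT={a:-; rest ⊤}
  B6: | IN=(all ⊤) | OUT=(all ⊤)
  B7: | IN=(all ⊤) | OUT=(all ⊤)
  B8: | IN=(all ⊤) | OUT={c:+; rest ⊤}
  B9: | IN=(all ⊤) | OUT=(all ⊤)

Merge at B2: IN[B2] = OUT[B1] = {a: ⊤, b: ⊤, c: +, d: ⊤, e: ⊤, f: ⊤}

Answer: {a: ⊤, b: ⊤, c: +, d: ⊤, e: ⊤, f: ⊤}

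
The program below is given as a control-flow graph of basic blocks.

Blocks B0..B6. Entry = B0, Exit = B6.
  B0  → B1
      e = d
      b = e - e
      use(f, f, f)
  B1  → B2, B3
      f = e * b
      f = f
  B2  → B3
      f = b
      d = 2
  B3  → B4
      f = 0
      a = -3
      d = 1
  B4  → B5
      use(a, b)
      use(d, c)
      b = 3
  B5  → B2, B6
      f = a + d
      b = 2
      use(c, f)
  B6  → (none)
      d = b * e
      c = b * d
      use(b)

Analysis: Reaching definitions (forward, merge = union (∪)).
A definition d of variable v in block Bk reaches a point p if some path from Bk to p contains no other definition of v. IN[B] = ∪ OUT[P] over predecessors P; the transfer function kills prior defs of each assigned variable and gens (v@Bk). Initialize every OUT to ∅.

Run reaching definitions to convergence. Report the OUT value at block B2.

Fixpoint table:
  B0:  IN={}  OUT={b@B0, e@B0}
  B1:  IN={b@B0, e@B0}  OUT={b@B0, e@B0, f@B1}
  B2:  IN={a@B3, b@B0, b@B5, d@B3, e@B0, f@B1, f@B5}  OUT={a@B3, b@B0, b@B5, d@B2, e@B0, f@B2}
  B3:  IN={a@B3, b@B0, b@B5, d@B2, e@B0, f@B1, f@B2}  OUT={a@B3, b@B0, b@B5, d@B3, e@B0, f@B3}
  B4:  IN={a@B3, b@B0, b@B5, d@B3, e@B0, f@B3}  OUT={a@B3, b@B4, d@B3, e@B0, f@B3}
  B5:  IN={a@B3, b@B4, d@B3, e@B0, f@B3}  OUT={a@B3, b@B5, d@B3, e@B0, f@B5}
  B6:  IN={a@B3, b@B5, d@B3, e@B0, f@B5}  OUT={a@B3, b@B5, c@B6, d@B6, e@B0, f@B5}

Merge at B2: IN[B2] = OUT[B1] ⊔ OUT[B5] = {a@B3, b@B0, b@B5, d@B3, e@B0, f@B1, f@B5}
Applying B2's transfer function to that IN value gives OUT[B2] (row B2 above).

Answer: {a@B3, b@B0, b@B5, d@B2, e@B0, f@B2}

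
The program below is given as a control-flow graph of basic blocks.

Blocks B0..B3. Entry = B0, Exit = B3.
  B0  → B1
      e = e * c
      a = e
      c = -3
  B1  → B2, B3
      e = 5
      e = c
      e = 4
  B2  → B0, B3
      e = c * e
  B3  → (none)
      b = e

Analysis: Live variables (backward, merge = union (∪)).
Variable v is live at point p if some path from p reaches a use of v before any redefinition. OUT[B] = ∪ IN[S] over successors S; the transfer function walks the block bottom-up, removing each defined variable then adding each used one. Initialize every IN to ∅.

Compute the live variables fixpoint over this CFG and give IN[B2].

Answer: {c, e}

Derivation:
Fixpoint table:
  B0:  IN={c, e}  OUT={c}
  B1:  IN={c}  OUT={c, e}
  B2:  IN={c, e}  OUT={c, e}
  B3:  IN={e}  OUT={}

Merge at B2: OUT[B2] = IN[B0] ⊔ IN[B3] = {c, e}
Applying B2's transfer function to that OUT value gives IN[B2] (row B2 above).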